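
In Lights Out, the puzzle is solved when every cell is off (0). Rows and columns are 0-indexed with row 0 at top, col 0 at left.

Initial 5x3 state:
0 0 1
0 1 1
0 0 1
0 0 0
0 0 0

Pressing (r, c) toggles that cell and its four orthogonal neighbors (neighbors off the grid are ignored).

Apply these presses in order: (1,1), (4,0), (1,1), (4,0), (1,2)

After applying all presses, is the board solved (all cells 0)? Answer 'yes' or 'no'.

After press 1 at (1,1):
0 1 1
1 0 0
0 1 1
0 0 0
0 0 0

After press 2 at (4,0):
0 1 1
1 0 0
0 1 1
1 0 0
1 1 0

After press 3 at (1,1):
0 0 1
0 1 1
0 0 1
1 0 0
1 1 0

After press 4 at (4,0):
0 0 1
0 1 1
0 0 1
0 0 0
0 0 0

After press 5 at (1,2):
0 0 0
0 0 0
0 0 0
0 0 0
0 0 0

Lights still on: 0

Answer: yes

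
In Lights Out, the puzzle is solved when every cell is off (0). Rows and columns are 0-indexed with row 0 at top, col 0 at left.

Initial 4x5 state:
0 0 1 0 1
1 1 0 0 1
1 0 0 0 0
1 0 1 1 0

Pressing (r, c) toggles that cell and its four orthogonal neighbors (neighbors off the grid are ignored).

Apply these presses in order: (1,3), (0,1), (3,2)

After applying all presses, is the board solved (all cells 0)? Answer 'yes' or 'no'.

After press 1 at (1,3):
0 0 1 1 1
1 1 1 1 0
1 0 0 1 0
1 0 1 1 0

After press 2 at (0,1):
1 1 0 1 1
1 0 1 1 0
1 0 0 1 0
1 0 1 1 0

After press 3 at (3,2):
1 1 0 1 1
1 0 1 1 0
1 0 1 1 0
1 1 0 0 0

Lights still on: 12

Answer: no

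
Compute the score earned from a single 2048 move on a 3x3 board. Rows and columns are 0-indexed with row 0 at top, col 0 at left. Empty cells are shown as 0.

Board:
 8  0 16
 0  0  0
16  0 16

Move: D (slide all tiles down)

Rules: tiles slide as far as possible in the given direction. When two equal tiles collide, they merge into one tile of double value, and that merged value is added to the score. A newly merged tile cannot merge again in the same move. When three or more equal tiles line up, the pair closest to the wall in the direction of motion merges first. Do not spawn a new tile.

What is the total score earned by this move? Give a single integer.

Answer: 32

Derivation:
Slide down:
col 0: [8, 0, 16] -> [0, 8, 16]  score +0 (running 0)
col 1: [0, 0, 0] -> [0, 0, 0]  score +0 (running 0)
col 2: [16, 0, 16] -> [0, 0, 32]  score +32 (running 32)
Board after move:
 0  0  0
 8  0  0
16  0 32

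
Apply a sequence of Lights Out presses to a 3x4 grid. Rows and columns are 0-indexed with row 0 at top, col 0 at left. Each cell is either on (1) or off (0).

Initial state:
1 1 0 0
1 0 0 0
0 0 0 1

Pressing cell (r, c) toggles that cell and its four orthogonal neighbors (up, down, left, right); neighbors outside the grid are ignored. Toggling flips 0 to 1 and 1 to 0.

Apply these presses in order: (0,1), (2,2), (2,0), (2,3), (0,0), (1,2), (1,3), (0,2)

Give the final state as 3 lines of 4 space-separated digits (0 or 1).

Answer: 1 0 1 0
1 0 0 1
1 0 1 0

Derivation:
After press 1 at (0,1):
0 0 1 0
1 1 0 0
0 0 0 1

After press 2 at (2,2):
0 0 1 0
1 1 1 0
0 1 1 0

After press 3 at (2,0):
0 0 1 0
0 1 1 0
1 0 1 0

After press 4 at (2,3):
0 0 1 0
0 1 1 1
1 0 0 1

After press 5 at (0,0):
1 1 1 0
1 1 1 1
1 0 0 1

After press 6 at (1,2):
1 1 0 0
1 0 0 0
1 0 1 1

After press 7 at (1,3):
1 1 0 1
1 0 1 1
1 0 1 0

After press 8 at (0,2):
1 0 1 0
1 0 0 1
1 0 1 0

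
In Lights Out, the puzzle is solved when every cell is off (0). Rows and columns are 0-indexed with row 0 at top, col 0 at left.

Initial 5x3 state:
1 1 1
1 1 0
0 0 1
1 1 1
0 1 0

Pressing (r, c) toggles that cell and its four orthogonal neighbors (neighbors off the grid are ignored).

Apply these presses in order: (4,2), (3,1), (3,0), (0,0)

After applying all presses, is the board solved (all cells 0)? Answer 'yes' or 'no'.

After press 1 at (4,2):
1 1 1
1 1 0
0 0 1
1 1 0
0 0 1

After press 2 at (3,1):
1 1 1
1 1 0
0 1 1
0 0 1
0 1 1

After press 3 at (3,0):
1 1 1
1 1 0
1 1 1
1 1 1
1 1 1

After press 4 at (0,0):
0 0 1
0 1 0
1 1 1
1 1 1
1 1 1

Lights still on: 11

Answer: no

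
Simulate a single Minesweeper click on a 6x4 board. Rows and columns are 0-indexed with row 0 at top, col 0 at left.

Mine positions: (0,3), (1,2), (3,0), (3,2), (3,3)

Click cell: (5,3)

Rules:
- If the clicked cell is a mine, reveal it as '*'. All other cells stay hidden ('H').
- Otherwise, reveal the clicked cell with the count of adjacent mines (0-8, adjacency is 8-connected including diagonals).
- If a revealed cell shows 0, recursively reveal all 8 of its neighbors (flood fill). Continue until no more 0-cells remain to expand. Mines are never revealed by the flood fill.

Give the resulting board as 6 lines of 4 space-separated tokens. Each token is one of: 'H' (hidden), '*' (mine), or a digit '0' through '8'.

H H H H
H H H H
H H H H
H H H H
1 2 2 2
0 0 0 0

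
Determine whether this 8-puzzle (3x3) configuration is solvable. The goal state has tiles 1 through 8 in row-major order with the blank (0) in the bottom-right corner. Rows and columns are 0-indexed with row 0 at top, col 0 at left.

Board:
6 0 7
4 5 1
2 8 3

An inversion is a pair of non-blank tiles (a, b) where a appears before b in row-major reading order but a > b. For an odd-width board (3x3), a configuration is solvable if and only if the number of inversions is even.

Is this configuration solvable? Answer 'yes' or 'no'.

Answer: no

Derivation:
Inversions (pairs i<j in row-major order where tile[i] > tile[j] > 0): 17
17 is odd, so the puzzle is not solvable.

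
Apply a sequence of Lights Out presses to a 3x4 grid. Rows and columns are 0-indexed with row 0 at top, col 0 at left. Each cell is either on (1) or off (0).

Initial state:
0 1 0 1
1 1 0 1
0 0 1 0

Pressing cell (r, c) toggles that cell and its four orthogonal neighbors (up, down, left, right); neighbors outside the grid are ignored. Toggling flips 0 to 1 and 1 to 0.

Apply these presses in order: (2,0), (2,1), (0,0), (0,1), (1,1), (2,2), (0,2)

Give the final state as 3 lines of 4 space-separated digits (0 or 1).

After press 1 at (2,0):
0 1 0 1
0 1 0 1
1 1 1 0

After press 2 at (2,1):
0 1 0 1
0 0 0 1
0 0 0 0

After press 3 at (0,0):
1 0 0 1
1 0 0 1
0 0 0 0

After press 4 at (0,1):
0 1 1 1
1 1 0 1
0 0 0 0

After press 5 at (1,1):
0 0 1 1
0 0 1 1
0 1 0 0

After press 6 at (2,2):
0 0 1 1
0 0 0 1
0 0 1 1

After press 7 at (0,2):
0 1 0 0
0 0 1 1
0 0 1 1

Answer: 0 1 0 0
0 0 1 1
0 0 1 1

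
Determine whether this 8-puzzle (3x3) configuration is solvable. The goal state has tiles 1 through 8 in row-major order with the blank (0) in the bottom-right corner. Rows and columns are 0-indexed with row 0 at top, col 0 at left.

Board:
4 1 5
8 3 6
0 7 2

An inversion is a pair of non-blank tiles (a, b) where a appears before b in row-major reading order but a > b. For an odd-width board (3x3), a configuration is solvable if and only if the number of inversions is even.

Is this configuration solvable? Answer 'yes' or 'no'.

Answer: yes

Derivation:
Inversions (pairs i<j in row-major order where tile[i] > tile[j] > 0): 12
12 is even, so the puzzle is solvable.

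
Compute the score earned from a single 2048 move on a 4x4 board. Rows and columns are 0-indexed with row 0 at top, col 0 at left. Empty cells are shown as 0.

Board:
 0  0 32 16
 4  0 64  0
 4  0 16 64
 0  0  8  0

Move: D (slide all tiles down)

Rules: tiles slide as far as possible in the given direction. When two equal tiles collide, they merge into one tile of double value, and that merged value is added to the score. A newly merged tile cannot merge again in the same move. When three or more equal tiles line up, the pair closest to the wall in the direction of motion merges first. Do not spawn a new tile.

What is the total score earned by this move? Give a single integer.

Answer: 8

Derivation:
Slide down:
col 0: [0, 4, 4, 0] -> [0, 0, 0, 8]  score +8 (running 8)
col 1: [0, 0, 0, 0] -> [0, 0, 0, 0]  score +0 (running 8)
col 2: [32, 64, 16, 8] -> [32, 64, 16, 8]  score +0 (running 8)
col 3: [16, 0, 64, 0] -> [0, 0, 16, 64]  score +0 (running 8)
Board after move:
 0  0 32  0
 0  0 64  0
 0  0 16 16
 8  0  8 64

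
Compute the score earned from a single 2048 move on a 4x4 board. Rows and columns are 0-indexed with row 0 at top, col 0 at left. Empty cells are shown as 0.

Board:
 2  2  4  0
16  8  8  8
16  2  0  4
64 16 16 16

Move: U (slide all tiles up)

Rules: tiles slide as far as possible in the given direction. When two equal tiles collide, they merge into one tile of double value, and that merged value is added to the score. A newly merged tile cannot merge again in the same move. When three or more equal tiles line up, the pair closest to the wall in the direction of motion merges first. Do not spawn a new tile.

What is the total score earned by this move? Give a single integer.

Answer: 32

Derivation:
Slide up:
col 0: [2, 16, 16, 64] -> [2, 32, 64, 0]  score +32 (running 32)
col 1: [2, 8, 2, 16] -> [2, 8, 2, 16]  score +0 (running 32)
col 2: [4, 8, 0, 16] -> [4, 8, 16, 0]  score +0 (running 32)
col 3: [0, 8, 4, 16] -> [8, 4, 16, 0]  score +0 (running 32)
Board after move:
 2  2  4  8
32  8  8  4
64  2 16 16
 0 16  0  0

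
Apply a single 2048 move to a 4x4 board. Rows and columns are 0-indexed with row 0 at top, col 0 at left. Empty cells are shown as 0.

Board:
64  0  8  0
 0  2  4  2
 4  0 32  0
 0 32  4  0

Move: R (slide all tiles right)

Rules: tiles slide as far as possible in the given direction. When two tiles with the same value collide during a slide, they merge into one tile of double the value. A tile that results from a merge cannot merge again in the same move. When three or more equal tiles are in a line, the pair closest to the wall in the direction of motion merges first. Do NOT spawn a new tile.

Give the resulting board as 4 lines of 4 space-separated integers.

Slide right:
row 0: [64, 0, 8, 0] -> [0, 0, 64, 8]
row 1: [0, 2, 4, 2] -> [0, 2, 4, 2]
row 2: [4, 0, 32, 0] -> [0, 0, 4, 32]
row 3: [0, 32, 4, 0] -> [0, 0, 32, 4]

Answer:  0  0 64  8
 0  2  4  2
 0  0  4 32
 0  0 32  4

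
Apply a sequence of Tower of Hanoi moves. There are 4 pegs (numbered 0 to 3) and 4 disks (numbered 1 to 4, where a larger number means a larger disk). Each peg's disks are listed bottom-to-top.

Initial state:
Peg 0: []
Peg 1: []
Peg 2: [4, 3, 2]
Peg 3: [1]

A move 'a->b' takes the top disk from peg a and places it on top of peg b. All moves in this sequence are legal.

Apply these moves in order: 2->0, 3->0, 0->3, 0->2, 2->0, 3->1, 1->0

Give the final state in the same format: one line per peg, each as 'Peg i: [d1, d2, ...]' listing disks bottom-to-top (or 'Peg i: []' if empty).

After move 1 (2->0):
Peg 0: [2]
Peg 1: []
Peg 2: [4, 3]
Peg 3: [1]

After move 2 (3->0):
Peg 0: [2, 1]
Peg 1: []
Peg 2: [4, 3]
Peg 3: []

After move 3 (0->3):
Peg 0: [2]
Peg 1: []
Peg 2: [4, 3]
Peg 3: [1]

After move 4 (0->2):
Peg 0: []
Peg 1: []
Peg 2: [4, 3, 2]
Peg 3: [1]

After move 5 (2->0):
Peg 0: [2]
Peg 1: []
Peg 2: [4, 3]
Peg 3: [1]

After move 6 (3->1):
Peg 0: [2]
Peg 1: [1]
Peg 2: [4, 3]
Peg 3: []

After move 7 (1->0):
Peg 0: [2, 1]
Peg 1: []
Peg 2: [4, 3]
Peg 3: []

Answer: Peg 0: [2, 1]
Peg 1: []
Peg 2: [4, 3]
Peg 3: []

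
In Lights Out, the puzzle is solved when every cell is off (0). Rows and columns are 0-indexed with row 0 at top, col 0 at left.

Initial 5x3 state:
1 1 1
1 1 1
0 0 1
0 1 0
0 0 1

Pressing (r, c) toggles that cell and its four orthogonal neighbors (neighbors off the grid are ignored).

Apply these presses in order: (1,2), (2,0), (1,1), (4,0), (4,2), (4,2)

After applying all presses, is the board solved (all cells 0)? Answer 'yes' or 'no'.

Answer: no

Derivation:
After press 1 at (1,2):
1 1 0
1 0 0
0 0 0
0 1 0
0 0 1

After press 2 at (2,0):
1 1 0
0 0 0
1 1 0
1 1 0
0 0 1

After press 3 at (1,1):
1 0 0
1 1 1
1 0 0
1 1 0
0 0 1

After press 4 at (4,0):
1 0 0
1 1 1
1 0 0
0 1 0
1 1 1

After press 5 at (4,2):
1 0 0
1 1 1
1 0 0
0 1 1
1 0 0

After press 6 at (4,2):
1 0 0
1 1 1
1 0 0
0 1 0
1 1 1

Lights still on: 9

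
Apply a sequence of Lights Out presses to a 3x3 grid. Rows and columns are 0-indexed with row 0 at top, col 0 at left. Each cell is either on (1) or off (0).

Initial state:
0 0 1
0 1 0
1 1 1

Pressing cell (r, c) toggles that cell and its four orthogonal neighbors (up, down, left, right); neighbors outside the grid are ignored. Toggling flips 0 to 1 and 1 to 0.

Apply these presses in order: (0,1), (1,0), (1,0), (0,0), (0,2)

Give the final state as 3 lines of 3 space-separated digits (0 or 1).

After press 1 at (0,1):
1 1 0
0 0 0
1 1 1

After press 2 at (1,0):
0 1 0
1 1 0
0 1 1

After press 3 at (1,0):
1 1 0
0 0 0
1 1 1

After press 4 at (0,0):
0 0 0
1 0 0
1 1 1

After press 5 at (0,2):
0 1 1
1 0 1
1 1 1

Answer: 0 1 1
1 0 1
1 1 1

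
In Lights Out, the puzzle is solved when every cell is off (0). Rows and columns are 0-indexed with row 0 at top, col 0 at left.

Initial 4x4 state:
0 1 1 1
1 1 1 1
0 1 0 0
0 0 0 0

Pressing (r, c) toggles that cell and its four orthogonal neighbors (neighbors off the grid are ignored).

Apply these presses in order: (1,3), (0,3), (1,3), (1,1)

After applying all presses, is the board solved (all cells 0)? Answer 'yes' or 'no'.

Answer: yes

Derivation:
After press 1 at (1,3):
0 1 1 0
1 1 0 0
0 1 0 1
0 0 0 0

After press 2 at (0,3):
0 1 0 1
1 1 0 1
0 1 0 1
0 0 0 0

After press 3 at (1,3):
0 1 0 0
1 1 1 0
0 1 0 0
0 0 0 0

After press 4 at (1,1):
0 0 0 0
0 0 0 0
0 0 0 0
0 0 0 0

Lights still on: 0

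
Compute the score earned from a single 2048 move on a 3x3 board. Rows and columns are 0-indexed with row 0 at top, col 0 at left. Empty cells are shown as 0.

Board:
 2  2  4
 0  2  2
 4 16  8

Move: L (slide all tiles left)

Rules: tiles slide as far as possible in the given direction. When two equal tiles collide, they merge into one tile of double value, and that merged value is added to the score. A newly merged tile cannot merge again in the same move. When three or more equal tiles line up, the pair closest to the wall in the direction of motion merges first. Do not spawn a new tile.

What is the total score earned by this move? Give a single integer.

Slide left:
row 0: [2, 2, 4] -> [4, 4, 0]  score +4 (running 4)
row 1: [0, 2, 2] -> [4, 0, 0]  score +4 (running 8)
row 2: [4, 16, 8] -> [4, 16, 8]  score +0 (running 8)
Board after move:
 4  4  0
 4  0  0
 4 16  8

Answer: 8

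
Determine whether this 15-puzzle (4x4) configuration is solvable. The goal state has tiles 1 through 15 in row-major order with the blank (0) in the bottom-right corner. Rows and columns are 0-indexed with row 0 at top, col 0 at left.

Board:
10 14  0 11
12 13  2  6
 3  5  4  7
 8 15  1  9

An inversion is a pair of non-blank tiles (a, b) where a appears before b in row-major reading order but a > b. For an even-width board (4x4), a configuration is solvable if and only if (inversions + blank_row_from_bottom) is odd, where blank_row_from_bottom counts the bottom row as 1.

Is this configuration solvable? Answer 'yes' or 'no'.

Answer: yes

Derivation:
Inversions: 61
Blank is in row 0 (0-indexed from top), which is row 4 counting from the bottom (bottom = 1).
61 + 4 = 65, which is odd, so the puzzle is solvable.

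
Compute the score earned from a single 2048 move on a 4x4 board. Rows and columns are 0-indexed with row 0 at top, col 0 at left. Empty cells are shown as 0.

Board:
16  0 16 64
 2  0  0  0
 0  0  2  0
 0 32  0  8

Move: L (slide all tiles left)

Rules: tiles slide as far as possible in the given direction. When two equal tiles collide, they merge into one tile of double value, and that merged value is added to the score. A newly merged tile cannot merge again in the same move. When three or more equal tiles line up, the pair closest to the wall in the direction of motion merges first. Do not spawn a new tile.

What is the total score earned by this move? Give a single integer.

Answer: 32

Derivation:
Slide left:
row 0: [16, 0, 16, 64] -> [32, 64, 0, 0]  score +32 (running 32)
row 1: [2, 0, 0, 0] -> [2, 0, 0, 0]  score +0 (running 32)
row 2: [0, 0, 2, 0] -> [2, 0, 0, 0]  score +0 (running 32)
row 3: [0, 32, 0, 8] -> [32, 8, 0, 0]  score +0 (running 32)
Board after move:
32 64  0  0
 2  0  0  0
 2  0  0  0
32  8  0  0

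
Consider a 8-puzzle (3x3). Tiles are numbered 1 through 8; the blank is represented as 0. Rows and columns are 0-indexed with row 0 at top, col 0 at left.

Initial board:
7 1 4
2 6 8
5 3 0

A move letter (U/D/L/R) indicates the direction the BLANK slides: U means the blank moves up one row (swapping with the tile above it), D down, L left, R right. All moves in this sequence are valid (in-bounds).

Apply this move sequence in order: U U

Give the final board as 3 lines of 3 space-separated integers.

After move 1 (U):
7 1 4
2 6 0
5 3 8

After move 2 (U):
7 1 0
2 6 4
5 3 8

Answer: 7 1 0
2 6 4
5 3 8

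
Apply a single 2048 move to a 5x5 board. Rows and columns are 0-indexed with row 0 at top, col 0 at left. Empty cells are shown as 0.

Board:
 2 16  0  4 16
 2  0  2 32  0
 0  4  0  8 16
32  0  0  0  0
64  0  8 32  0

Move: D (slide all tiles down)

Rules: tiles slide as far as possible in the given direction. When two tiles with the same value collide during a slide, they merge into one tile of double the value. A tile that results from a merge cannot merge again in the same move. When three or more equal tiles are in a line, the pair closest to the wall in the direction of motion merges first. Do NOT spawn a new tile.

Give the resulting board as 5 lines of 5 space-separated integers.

Answer:  0  0  0  0  0
 0  0  0  4  0
 4  0  0 32  0
32 16  2  8  0
64  4  8 32 32

Derivation:
Slide down:
col 0: [2, 2, 0, 32, 64] -> [0, 0, 4, 32, 64]
col 1: [16, 0, 4, 0, 0] -> [0, 0, 0, 16, 4]
col 2: [0, 2, 0, 0, 8] -> [0, 0, 0, 2, 8]
col 3: [4, 32, 8, 0, 32] -> [0, 4, 32, 8, 32]
col 4: [16, 0, 16, 0, 0] -> [0, 0, 0, 0, 32]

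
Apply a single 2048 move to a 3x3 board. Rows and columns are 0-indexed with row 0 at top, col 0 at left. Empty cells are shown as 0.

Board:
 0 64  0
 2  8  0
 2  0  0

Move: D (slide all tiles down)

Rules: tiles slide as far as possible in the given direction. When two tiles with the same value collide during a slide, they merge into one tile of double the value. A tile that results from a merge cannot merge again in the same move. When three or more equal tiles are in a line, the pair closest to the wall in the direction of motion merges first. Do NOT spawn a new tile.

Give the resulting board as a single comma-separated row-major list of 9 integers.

Answer: 0, 0, 0, 0, 64, 0, 4, 8, 0

Derivation:
Slide down:
col 0: [0, 2, 2] -> [0, 0, 4]
col 1: [64, 8, 0] -> [0, 64, 8]
col 2: [0, 0, 0] -> [0, 0, 0]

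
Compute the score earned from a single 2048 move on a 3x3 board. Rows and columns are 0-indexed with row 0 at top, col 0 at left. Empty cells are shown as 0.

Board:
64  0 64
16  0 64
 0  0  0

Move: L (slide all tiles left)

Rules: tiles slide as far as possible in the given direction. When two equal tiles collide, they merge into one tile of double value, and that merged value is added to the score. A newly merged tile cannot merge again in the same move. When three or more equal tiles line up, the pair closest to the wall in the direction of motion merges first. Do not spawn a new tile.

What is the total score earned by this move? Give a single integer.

Answer: 128

Derivation:
Slide left:
row 0: [64, 0, 64] -> [128, 0, 0]  score +128 (running 128)
row 1: [16, 0, 64] -> [16, 64, 0]  score +0 (running 128)
row 2: [0, 0, 0] -> [0, 0, 0]  score +0 (running 128)
Board after move:
128   0   0
 16  64   0
  0   0   0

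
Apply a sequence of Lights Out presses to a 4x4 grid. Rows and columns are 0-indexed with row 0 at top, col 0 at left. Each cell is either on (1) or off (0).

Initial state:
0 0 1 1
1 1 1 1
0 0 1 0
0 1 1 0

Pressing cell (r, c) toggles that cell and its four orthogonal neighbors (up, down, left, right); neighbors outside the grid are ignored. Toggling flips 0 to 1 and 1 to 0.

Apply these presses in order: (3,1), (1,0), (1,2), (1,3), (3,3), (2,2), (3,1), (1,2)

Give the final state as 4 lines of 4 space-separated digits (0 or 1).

Answer: 1 0 1 0
0 0 1 0
1 1 0 1
0 1 1 1

Derivation:
After press 1 at (3,1):
0 0 1 1
1 1 1 1
0 1 1 0
1 0 0 0

After press 2 at (1,0):
1 0 1 1
0 0 1 1
1 1 1 0
1 0 0 0

After press 3 at (1,2):
1 0 0 1
0 1 0 0
1 1 0 0
1 0 0 0

After press 4 at (1,3):
1 0 0 0
0 1 1 1
1 1 0 1
1 0 0 0

After press 5 at (3,3):
1 0 0 0
0 1 1 1
1 1 0 0
1 0 1 1

After press 6 at (2,2):
1 0 0 0
0 1 0 1
1 0 1 1
1 0 0 1

After press 7 at (3,1):
1 0 0 0
0 1 0 1
1 1 1 1
0 1 1 1

After press 8 at (1,2):
1 0 1 0
0 0 1 0
1 1 0 1
0 1 1 1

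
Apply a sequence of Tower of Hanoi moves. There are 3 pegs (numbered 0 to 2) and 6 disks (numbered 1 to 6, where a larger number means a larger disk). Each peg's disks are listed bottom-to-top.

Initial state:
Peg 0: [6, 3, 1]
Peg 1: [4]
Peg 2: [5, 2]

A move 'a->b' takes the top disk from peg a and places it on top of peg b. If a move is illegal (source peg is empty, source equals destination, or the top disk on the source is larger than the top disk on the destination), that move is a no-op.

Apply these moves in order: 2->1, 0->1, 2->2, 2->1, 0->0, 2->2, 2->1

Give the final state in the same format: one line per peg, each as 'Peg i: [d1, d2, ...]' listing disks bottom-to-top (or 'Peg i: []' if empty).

Answer: Peg 0: [6, 3]
Peg 1: [4, 2, 1]
Peg 2: [5]

Derivation:
After move 1 (2->1):
Peg 0: [6, 3, 1]
Peg 1: [4, 2]
Peg 2: [5]

After move 2 (0->1):
Peg 0: [6, 3]
Peg 1: [4, 2, 1]
Peg 2: [5]

After move 3 (2->2):
Peg 0: [6, 3]
Peg 1: [4, 2, 1]
Peg 2: [5]

After move 4 (2->1):
Peg 0: [6, 3]
Peg 1: [4, 2, 1]
Peg 2: [5]

After move 5 (0->0):
Peg 0: [6, 3]
Peg 1: [4, 2, 1]
Peg 2: [5]

After move 6 (2->2):
Peg 0: [6, 3]
Peg 1: [4, 2, 1]
Peg 2: [5]

After move 7 (2->1):
Peg 0: [6, 3]
Peg 1: [4, 2, 1]
Peg 2: [5]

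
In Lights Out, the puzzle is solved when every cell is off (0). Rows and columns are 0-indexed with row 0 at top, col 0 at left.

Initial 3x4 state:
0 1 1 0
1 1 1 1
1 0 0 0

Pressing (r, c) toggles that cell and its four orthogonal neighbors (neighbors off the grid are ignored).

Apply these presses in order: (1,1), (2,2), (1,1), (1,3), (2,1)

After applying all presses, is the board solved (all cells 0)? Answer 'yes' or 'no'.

Answer: no

Derivation:
After press 1 at (1,1):
0 0 1 0
0 0 0 1
1 1 0 0

After press 2 at (2,2):
0 0 1 0
0 0 1 1
1 0 1 1

After press 3 at (1,1):
0 1 1 0
1 1 0 1
1 1 1 1

After press 4 at (1,3):
0 1 1 1
1 1 1 0
1 1 1 0

After press 5 at (2,1):
0 1 1 1
1 0 1 0
0 0 0 0

Lights still on: 5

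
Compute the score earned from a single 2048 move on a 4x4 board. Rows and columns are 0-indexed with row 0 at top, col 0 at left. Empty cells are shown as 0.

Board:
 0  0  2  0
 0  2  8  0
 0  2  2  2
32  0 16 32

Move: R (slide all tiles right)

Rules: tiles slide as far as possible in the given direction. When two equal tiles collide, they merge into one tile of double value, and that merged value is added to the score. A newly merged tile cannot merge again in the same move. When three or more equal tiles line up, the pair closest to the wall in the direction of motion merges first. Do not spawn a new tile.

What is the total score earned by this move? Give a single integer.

Slide right:
row 0: [0, 0, 2, 0] -> [0, 0, 0, 2]  score +0 (running 0)
row 1: [0, 2, 8, 0] -> [0, 0, 2, 8]  score +0 (running 0)
row 2: [0, 2, 2, 2] -> [0, 0, 2, 4]  score +4 (running 4)
row 3: [32, 0, 16, 32] -> [0, 32, 16, 32]  score +0 (running 4)
Board after move:
 0  0  0  2
 0  0  2  8
 0  0  2  4
 0 32 16 32

Answer: 4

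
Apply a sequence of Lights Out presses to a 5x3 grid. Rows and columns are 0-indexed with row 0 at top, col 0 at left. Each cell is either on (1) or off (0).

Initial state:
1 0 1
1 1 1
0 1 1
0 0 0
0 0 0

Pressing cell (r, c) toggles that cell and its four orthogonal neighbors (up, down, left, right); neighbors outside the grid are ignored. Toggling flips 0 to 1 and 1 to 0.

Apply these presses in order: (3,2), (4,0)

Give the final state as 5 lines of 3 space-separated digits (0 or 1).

Answer: 1 0 1
1 1 1
0 1 0
1 1 1
1 1 1

Derivation:
After press 1 at (3,2):
1 0 1
1 1 1
0 1 0
0 1 1
0 0 1

After press 2 at (4,0):
1 0 1
1 1 1
0 1 0
1 1 1
1 1 1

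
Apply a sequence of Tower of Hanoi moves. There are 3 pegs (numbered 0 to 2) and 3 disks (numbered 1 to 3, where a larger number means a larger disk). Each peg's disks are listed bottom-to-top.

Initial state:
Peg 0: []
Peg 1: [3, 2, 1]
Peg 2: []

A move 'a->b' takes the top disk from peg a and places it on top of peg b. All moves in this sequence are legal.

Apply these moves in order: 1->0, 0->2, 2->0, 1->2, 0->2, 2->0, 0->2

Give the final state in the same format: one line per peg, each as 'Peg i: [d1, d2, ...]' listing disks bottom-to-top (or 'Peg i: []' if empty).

After move 1 (1->0):
Peg 0: [1]
Peg 1: [3, 2]
Peg 2: []

After move 2 (0->2):
Peg 0: []
Peg 1: [3, 2]
Peg 2: [1]

After move 3 (2->0):
Peg 0: [1]
Peg 1: [3, 2]
Peg 2: []

After move 4 (1->2):
Peg 0: [1]
Peg 1: [3]
Peg 2: [2]

After move 5 (0->2):
Peg 0: []
Peg 1: [3]
Peg 2: [2, 1]

After move 6 (2->0):
Peg 0: [1]
Peg 1: [3]
Peg 2: [2]

After move 7 (0->2):
Peg 0: []
Peg 1: [3]
Peg 2: [2, 1]

Answer: Peg 0: []
Peg 1: [3]
Peg 2: [2, 1]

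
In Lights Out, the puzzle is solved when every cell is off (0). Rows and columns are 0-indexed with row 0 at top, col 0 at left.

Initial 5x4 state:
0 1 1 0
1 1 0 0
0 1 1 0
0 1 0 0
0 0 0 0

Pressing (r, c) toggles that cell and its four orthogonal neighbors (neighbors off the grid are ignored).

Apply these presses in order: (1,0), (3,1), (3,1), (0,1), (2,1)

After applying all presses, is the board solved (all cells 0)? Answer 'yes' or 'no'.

After press 1 at (1,0):
1 1 1 0
0 0 0 0
1 1 1 0
0 1 0 0
0 0 0 0

After press 2 at (3,1):
1 1 1 0
0 0 0 0
1 0 1 0
1 0 1 0
0 1 0 0

After press 3 at (3,1):
1 1 1 0
0 0 0 0
1 1 1 0
0 1 0 0
0 0 0 0

After press 4 at (0,1):
0 0 0 0
0 1 0 0
1 1 1 0
0 1 0 0
0 0 0 0

After press 5 at (2,1):
0 0 0 0
0 0 0 0
0 0 0 0
0 0 0 0
0 0 0 0

Lights still on: 0

Answer: yes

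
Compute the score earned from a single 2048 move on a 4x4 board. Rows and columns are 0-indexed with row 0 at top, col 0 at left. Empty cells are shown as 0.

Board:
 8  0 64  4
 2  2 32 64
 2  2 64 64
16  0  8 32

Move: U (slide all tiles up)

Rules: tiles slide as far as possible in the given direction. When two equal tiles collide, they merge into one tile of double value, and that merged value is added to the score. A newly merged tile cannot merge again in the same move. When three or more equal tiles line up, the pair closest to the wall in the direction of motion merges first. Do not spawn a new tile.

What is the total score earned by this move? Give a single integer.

Answer: 136

Derivation:
Slide up:
col 0: [8, 2, 2, 16] -> [8, 4, 16, 0]  score +4 (running 4)
col 1: [0, 2, 2, 0] -> [4, 0, 0, 0]  score +4 (running 8)
col 2: [64, 32, 64, 8] -> [64, 32, 64, 8]  score +0 (running 8)
col 3: [4, 64, 64, 32] -> [4, 128, 32, 0]  score +128 (running 136)
Board after move:
  8   4  64   4
  4   0  32 128
 16   0  64  32
  0   0   8   0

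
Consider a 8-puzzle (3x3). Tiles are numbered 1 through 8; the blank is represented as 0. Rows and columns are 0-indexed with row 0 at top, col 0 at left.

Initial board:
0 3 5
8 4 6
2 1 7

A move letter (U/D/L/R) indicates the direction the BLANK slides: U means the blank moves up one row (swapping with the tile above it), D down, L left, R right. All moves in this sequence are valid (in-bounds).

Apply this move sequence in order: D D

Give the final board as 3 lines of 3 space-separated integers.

After move 1 (D):
8 3 5
0 4 6
2 1 7

After move 2 (D):
8 3 5
2 4 6
0 1 7

Answer: 8 3 5
2 4 6
0 1 7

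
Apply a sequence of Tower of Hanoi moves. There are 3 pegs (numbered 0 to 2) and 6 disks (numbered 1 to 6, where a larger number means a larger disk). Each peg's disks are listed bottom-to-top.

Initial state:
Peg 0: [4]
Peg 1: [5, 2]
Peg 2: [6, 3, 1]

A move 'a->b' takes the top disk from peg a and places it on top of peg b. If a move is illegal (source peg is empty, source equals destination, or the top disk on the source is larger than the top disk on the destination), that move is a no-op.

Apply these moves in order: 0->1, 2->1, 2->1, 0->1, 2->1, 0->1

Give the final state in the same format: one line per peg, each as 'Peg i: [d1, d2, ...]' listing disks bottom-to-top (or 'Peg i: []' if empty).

After move 1 (0->1):
Peg 0: [4]
Peg 1: [5, 2]
Peg 2: [6, 3, 1]

After move 2 (2->1):
Peg 0: [4]
Peg 1: [5, 2, 1]
Peg 2: [6, 3]

After move 3 (2->1):
Peg 0: [4]
Peg 1: [5, 2, 1]
Peg 2: [6, 3]

After move 4 (0->1):
Peg 0: [4]
Peg 1: [5, 2, 1]
Peg 2: [6, 3]

After move 5 (2->1):
Peg 0: [4]
Peg 1: [5, 2, 1]
Peg 2: [6, 3]

After move 6 (0->1):
Peg 0: [4]
Peg 1: [5, 2, 1]
Peg 2: [6, 3]

Answer: Peg 0: [4]
Peg 1: [5, 2, 1]
Peg 2: [6, 3]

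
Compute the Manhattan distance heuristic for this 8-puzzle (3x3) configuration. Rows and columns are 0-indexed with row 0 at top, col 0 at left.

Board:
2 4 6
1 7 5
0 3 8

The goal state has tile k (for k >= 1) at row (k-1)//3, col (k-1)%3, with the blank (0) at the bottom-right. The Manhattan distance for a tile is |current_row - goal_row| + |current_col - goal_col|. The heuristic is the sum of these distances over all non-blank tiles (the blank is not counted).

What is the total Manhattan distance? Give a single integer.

Tile 2: at (0,0), goal (0,1), distance |0-0|+|0-1| = 1
Tile 4: at (0,1), goal (1,0), distance |0-1|+|1-0| = 2
Tile 6: at (0,2), goal (1,2), distance |0-1|+|2-2| = 1
Tile 1: at (1,0), goal (0,0), distance |1-0|+|0-0| = 1
Tile 7: at (1,1), goal (2,0), distance |1-2|+|1-0| = 2
Tile 5: at (1,2), goal (1,1), distance |1-1|+|2-1| = 1
Tile 3: at (2,1), goal (0,2), distance |2-0|+|1-2| = 3
Tile 8: at (2,2), goal (2,1), distance |2-2|+|2-1| = 1
Sum: 1 + 2 + 1 + 1 + 2 + 1 + 3 + 1 = 12

Answer: 12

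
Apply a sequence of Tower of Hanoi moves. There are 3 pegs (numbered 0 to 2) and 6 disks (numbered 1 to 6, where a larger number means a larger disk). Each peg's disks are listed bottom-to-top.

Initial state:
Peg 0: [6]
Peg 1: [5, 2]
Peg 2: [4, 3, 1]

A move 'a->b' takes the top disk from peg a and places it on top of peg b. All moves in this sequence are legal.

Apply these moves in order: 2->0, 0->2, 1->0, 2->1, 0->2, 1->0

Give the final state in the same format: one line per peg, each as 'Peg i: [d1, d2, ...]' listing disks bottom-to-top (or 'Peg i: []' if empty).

After move 1 (2->0):
Peg 0: [6, 1]
Peg 1: [5, 2]
Peg 2: [4, 3]

After move 2 (0->2):
Peg 0: [6]
Peg 1: [5, 2]
Peg 2: [4, 3, 1]

After move 3 (1->0):
Peg 0: [6, 2]
Peg 1: [5]
Peg 2: [4, 3, 1]

After move 4 (2->1):
Peg 0: [6, 2]
Peg 1: [5, 1]
Peg 2: [4, 3]

After move 5 (0->2):
Peg 0: [6]
Peg 1: [5, 1]
Peg 2: [4, 3, 2]

After move 6 (1->0):
Peg 0: [6, 1]
Peg 1: [5]
Peg 2: [4, 3, 2]

Answer: Peg 0: [6, 1]
Peg 1: [5]
Peg 2: [4, 3, 2]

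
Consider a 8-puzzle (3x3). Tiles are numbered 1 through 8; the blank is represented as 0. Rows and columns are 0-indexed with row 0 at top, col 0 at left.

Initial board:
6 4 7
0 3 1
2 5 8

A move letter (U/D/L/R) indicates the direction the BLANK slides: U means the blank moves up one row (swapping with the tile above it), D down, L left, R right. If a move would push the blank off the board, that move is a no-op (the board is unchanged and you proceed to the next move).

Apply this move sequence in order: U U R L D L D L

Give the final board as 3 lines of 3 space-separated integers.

After move 1 (U):
0 4 7
6 3 1
2 5 8

After move 2 (U):
0 4 7
6 3 1
2 5 8

After move 3 (R):
4 0 7
6 3 1
2 5 8

After move 4 (L):
0 4 7
6 3 1
2 5 8

After move 5 (D):
6 4 7
0 3 1
2 5 8

After move 6 (L):
6 4 7
0 3 1
2 5 8

After move 7 (D):
6 4 7
2 3 1
0 5 8

After move 8 (L):
6 4 7
2 3 1
0 5 8

Answer: 6 4 7
2 3 1
0 5 8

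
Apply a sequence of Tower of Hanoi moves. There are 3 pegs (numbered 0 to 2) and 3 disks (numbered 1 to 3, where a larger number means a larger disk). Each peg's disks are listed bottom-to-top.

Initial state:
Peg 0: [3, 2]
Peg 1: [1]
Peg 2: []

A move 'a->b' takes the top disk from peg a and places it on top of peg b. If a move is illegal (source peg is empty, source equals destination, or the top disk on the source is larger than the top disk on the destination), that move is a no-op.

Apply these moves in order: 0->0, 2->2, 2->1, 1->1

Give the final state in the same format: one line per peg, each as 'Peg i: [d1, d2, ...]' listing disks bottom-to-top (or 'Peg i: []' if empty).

After move 1 (0->0):
Peg 0: [3, 2]
Peg 1: [1]
Peg 2: []

After move 2 (2->2):
Peg 0: [3, 2]
Peg 1: [1]
Peg 2: []

After move 3 (2->1):
Peg 0: [3, 2]
Peg 1: [1]
Peg 2: []

After move 4 (1->1):
Peg 0: [3, 2]
Peg 1: [1]
Peg 2: []

Answer: Peg 0: [3, 2]
Peg 1: [1]
Peg 2: []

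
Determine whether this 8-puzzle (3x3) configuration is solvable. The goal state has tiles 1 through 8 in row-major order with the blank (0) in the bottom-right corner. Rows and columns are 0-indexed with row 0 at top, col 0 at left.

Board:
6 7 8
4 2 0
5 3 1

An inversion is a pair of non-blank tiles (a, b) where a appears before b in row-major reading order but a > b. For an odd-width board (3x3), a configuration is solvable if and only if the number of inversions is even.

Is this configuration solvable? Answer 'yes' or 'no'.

Answer: yes

Derivation:
Inversions (pairs i<j in row-major order where tile[i] > tile[j] > 0): 22
22 is even, so the puzzle is solvable.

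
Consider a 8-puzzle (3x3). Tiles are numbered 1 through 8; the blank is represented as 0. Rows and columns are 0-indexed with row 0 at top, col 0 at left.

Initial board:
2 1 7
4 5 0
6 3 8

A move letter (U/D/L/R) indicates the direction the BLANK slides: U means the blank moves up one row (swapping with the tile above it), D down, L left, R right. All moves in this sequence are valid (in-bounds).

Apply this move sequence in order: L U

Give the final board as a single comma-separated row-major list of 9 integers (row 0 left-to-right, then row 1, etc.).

After move 1 (L):
2 1 7
4 0 5
6 3 8

After move 2 (U):
2 0 7
4 1 5
6 3 8

Answer: 2, 0, 7, 4, 1, 5, 6, 3, 8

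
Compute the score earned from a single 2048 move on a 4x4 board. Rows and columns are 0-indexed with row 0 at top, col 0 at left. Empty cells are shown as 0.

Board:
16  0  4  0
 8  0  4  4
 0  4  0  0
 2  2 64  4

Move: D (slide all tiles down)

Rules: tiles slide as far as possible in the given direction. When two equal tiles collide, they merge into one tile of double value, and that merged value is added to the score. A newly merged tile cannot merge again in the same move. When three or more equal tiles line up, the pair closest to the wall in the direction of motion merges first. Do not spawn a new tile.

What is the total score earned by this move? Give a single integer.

Answer: 16

Derivation:
Slide down:
col 0: [16, 8, 0, 2] -> [0, 16, 8, 2]  score +0 (running 0)
col 1: [0, 0, 4, 2] -> [0, 0, 4, 2]  score +0 (running 0)
col 2: [4, 4, 0, 64] -> [0, 0, 8, 64]  score +8 (running 8)
col 3: [0, 4, 0, 4] -> [0, 0, 0, 8]  score +8 (running 16)
Board after move:
 0  0  0  0
16  0  0  0
 8  4  8  0
 2  2 64  8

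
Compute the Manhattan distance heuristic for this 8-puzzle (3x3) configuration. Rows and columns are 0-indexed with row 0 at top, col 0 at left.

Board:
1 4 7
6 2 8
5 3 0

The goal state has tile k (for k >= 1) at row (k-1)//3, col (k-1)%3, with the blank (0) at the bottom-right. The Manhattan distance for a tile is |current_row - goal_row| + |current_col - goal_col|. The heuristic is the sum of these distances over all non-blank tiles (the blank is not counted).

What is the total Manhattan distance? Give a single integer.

Tile 1: at (0,0), goal (0,0), distance |0-0|+|0-0| = 0
Tile 4: at (0,1), goal (1,0), distance |0-1|+|1-0| = 2
Tile 7: at (0,2), goal (2,0), distance |0-2|+|2-0| = 4
Tile 6: at (1,0), goal (1,2), distance |1-1|+|0-2| = 2
Tile 2: at (1,1), goal (0,1), distance |1-0|+|1-1| = 1
Tile 8: at (1,2), goal (2,1), distance |1-2|+|2-1| = 2
Tile 5: at (2,0), goal (1,1), distance |2-1|+|0-1| = 2
Tile 3: at (2,1), goal (0,2), distance |2-0|+|1-2| = 3
Sum: 0 + 2 + 4 + 2 + 1 + 2 + 2 + 3 = 16

Answer: 16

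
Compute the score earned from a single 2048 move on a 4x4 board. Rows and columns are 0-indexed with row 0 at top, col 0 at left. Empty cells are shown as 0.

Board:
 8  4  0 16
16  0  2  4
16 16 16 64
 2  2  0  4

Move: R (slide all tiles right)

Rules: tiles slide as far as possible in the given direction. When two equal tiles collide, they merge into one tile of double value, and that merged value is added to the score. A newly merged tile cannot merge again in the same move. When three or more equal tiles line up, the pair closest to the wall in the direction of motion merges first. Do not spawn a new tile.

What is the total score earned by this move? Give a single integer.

Slide right:
row 0: [8, 4, 0, 16] -> [0, 8, 4, 16]  score +0 (running 0)
row 1: [16, 0, 2, 4] -> [0, 16, 2, 4]  score +0 (running 0)
row 2: [16, 16, 16, 64] -> [0, 16, 32, 64]  score +32 (running 32)
row 3: [2, 2, 0, 4] -> [0, 0, 4, 4]  score +4 (running 36)
Board after move:
 0  8  4 16
 0 16  2  4
 0 16 32 64
 0  0  4  4

Answer: 36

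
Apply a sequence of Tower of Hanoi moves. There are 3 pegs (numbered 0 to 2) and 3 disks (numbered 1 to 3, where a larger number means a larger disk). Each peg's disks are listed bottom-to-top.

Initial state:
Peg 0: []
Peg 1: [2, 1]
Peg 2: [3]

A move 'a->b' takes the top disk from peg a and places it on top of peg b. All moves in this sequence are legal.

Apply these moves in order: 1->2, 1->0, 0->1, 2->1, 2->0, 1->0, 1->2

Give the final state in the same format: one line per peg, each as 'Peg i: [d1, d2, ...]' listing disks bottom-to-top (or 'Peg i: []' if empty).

After move 1 (1->2):
Peg 0: []
Peg 1: [2]
Peg 2: [3, 1]

After move 2 (1->0):
Peg 0: [2]
Peg 1: []
Peg 2: [3, 1]

After move 3 (0->1):
Peg 0: []
Peg 1: [2]
Peg 2: [3, 1]

After move 4 (2->1):
Peg 0: []
Peg 1: [2, 1]
Peg 2: [3]

After move 5 (2->0):
Peg 0: [3]
Peg 1: [2, 1]
Peg 2: []

After move 6 (1->0):
Peg 0: [3, 1]
Peg 1: [2]
Peg 2: []

After move 7 (1->2):
Peg 0: [3, 1]
Peg 1: []
Peg 2: [2]

Answer: Peg 0: [3, 1]
Peg 1: []
Peg 2: [2]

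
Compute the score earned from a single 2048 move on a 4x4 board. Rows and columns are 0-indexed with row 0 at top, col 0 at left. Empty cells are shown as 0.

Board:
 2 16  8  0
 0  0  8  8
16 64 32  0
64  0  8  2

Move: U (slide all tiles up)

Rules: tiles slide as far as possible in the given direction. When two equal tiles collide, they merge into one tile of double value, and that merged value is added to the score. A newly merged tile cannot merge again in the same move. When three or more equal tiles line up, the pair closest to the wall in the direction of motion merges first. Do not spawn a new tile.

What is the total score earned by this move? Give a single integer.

Slide up:
col 0: [2, 0, 16, 64] -> [2, 16, 64, 0]  score +0 (running 0)
col 1: [16, 0, 64, 0] -> [16, 64, 0, 0]  score +0 (running 0)
col 2: [8, 8, 32, 8] -> [16, 32, 8, 0]  score +16 (running 16)
col 3: [0, 8, 0, 2] -> [8, 2, 0, 0]  score +0 (running 16)
Board after move:
 2 16 16  8
16 64 32  2
64  0  8  0
 0  0  0  0

Answer: 16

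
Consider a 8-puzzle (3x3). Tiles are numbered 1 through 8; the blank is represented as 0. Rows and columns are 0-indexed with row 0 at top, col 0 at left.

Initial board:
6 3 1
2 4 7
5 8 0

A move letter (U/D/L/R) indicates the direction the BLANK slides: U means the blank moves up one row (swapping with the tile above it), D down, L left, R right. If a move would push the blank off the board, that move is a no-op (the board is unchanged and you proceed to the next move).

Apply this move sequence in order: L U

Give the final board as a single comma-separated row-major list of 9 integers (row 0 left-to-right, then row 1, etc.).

Answer: 6, 3, 1, 2, 0, 7, 5, 4, 8

Derivation:
After move 1 (L):
6 3 1
2 4 7
5 0 8

After move 2 (U):
6 3 1
2 0 7
5 4 8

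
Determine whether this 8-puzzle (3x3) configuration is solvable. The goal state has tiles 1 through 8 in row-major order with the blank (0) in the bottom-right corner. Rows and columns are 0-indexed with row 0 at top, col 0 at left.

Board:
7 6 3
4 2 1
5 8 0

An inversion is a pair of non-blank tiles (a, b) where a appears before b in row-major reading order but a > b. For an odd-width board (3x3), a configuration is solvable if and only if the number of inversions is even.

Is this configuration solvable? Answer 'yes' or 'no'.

Inversions (pairs i<j in row-major order where tile[i] > tile[j] > 0): 16
16 is even, so the puzzle is solvable.

Answer: yes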